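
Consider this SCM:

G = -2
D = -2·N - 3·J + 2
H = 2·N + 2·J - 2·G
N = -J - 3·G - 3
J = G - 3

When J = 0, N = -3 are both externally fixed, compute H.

-2

Setting J = 0, N = -3 by intervention discards those variables' equations.
H = 2·N + 2·J - 2·G  [with N=-3, J=0, G=-2]  = -2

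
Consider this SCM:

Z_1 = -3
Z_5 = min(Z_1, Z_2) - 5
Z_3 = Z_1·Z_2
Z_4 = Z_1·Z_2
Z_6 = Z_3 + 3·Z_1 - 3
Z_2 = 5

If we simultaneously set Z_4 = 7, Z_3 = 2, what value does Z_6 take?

-10

The joint intervention fixes Z_4 = 7, Z_3 = 2, removing each variable's own equation.
Z_6 = Z_3 + 3·Z_1 - 3  [with Z_3=2, Z_1=-3]  = -10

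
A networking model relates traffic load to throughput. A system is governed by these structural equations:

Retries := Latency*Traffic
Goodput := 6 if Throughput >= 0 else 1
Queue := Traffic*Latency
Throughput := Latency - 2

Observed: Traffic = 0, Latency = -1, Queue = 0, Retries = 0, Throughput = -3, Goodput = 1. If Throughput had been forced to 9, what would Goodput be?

The intervention breaks the incoming arrows to Throughput: Throughput := Latency - 2 no longer applies, and Throughput = 9.
Goodput = 6 if Throughput >= 0 else 1  [with Throughput=9]  = 6

6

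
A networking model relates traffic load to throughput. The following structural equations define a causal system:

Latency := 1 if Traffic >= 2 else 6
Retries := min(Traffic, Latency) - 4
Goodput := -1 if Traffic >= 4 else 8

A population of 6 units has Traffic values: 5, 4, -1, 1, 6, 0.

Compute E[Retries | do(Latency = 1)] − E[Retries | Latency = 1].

The intervention sets Latency=1 in all 6 units regardless of Traffic. Recomputing Retries per unit gives -3, -3, -5, -3, -3, -4; average -3.5.
E[Retries|Latency=1] averages over only the 3 units with Latency=1 (Traffic = 5, 4, 6): Retries = -3, -3, -3, mean -3.
Difference = -3.5 − (-3) = -0.5.

-0.5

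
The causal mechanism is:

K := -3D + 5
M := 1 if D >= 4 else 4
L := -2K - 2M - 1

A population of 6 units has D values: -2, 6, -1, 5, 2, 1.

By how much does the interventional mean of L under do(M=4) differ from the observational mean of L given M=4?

11

do(M=4) breaks M's dependence on D. With M=4 fixed, L across the units is -31, 17, -25, 11, -7, -13, mean -8.
E[L|M=4] averages over only the 4 units with M=4 (D = -2, -1, 2, 1): L = -31, -25, -7, -13, mean -19.
Difference = -8 − (-19) = 11.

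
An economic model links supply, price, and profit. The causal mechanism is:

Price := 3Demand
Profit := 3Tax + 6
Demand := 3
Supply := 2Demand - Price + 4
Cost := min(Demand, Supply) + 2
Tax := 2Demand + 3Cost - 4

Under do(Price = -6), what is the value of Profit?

Under do(Price=-6), the mechanism Price := 3Demand is discarded; Price is fixed at -6.
Supply = 2Demand - Price + 4  [with Demand=3, Price=-6]  = 16
Cost = min(Demand, Supply) + 2  [with Demand=3, Supply=16]  = 5
Tax = 2Demand + 3Cost - 4  [with Demand=3, Cost=5]  = 17
Profit = 3Tax + 6  [with Tax=17]  = 57

57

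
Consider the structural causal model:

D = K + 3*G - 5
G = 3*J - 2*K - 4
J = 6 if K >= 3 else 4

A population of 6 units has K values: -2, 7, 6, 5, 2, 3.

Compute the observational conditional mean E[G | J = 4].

Conditioning on J=4 selects the 2 unit(s) with K ∈ {-2, 2}. Their G values: 12, 4. Mean = 8.

8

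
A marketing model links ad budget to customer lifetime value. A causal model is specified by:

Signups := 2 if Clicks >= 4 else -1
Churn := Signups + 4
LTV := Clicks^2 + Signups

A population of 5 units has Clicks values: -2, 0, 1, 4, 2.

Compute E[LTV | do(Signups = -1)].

The intervention sets Signups=-1 in all 5 units regardless of Clicks. Recomputing LTV per unit gives 3, -1, 0, 15, 3; average 4.

4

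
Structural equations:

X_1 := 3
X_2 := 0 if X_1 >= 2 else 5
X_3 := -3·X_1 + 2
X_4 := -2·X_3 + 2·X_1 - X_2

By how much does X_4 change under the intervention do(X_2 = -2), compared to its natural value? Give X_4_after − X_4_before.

2

Under do(X_2=-2), the mechanism X_2 := 0 if X_1 >= 2 else 5 is discarded; X_2 is fixed at -2.
X_3 = -3·X_1 + 2  [with X_1=3]  = -7
X_4 = -2·X_3 + 2·X_1 - X_2  [with X_3=-7, X_1=3, X_2=-2]  = 22
Without intervention: X_2 = 0 if X_1 >= 2 else 5  [with X_1=3]  = 0; X_3 = -3·X_1 + 2  [with X_1=3]  = -7; X_4 = -2·X_3 + 2·X_1 - X_2  [with X_3=-7, X_1=3, X_2=0]  = 20.
Change = 22 − 20 = 2.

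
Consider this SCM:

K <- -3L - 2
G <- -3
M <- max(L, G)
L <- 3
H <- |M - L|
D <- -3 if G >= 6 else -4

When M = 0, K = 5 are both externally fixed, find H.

3

Setting M = 0, K = 5 by intervention discards those variables' equations.
H = |M - L|  [with M=0, L=3]  = 3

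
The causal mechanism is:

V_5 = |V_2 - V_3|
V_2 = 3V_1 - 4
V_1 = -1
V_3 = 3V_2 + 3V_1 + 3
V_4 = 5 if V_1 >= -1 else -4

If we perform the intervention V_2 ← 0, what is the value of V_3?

0

The intervention breaks the incoming arrows to V_2: V_2 = 3V_1 - 4 no longer applies, and V_2 = 0.
V_3 = 3V_2 + 3V_1 + 3  [with V_2=0, V_1=-1]  = 0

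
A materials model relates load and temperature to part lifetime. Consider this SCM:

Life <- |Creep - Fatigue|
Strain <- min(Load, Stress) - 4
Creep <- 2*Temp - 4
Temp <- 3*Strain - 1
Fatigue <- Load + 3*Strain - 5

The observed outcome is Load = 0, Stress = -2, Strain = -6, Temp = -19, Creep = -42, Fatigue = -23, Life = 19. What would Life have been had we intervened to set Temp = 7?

The intervention breaks the incoming arrows to Temp: Temp <- 3*Strain - 1 no longer applies, and Temp = 7.
Strain = min(Load, Stress) - 4  [with Load=0, Stress=-2]  = -6
Creep = 2*Temp - 4  [with Temp=7]  = 10
Fatigue = Load + 3*Strain - 5  [with Load=0, Strain=-6]  = -23
Life = |Creep - Fatigue|  [with Creep=10, Fatigue=-23]  = 33

33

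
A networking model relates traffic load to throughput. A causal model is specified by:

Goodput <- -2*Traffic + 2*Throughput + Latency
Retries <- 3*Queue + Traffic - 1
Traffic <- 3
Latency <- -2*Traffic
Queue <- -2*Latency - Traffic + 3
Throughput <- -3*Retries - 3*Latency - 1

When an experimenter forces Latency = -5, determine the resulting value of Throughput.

-82

do(Latency=-5) replaces the equation Latency <- -2*Traffic with the constant Latency = -5.
Queue = -2*Latency - Traffic + 3  [with Latency=-5, Traffic=3]  = 10
Retries = 3*Queue + Traffic - 1  [with Queue=10, Traffic=3]  = 32
Throughput = -3*Retries - 3*Latency - 1  [with Retries=32, Latency=-5]  = -82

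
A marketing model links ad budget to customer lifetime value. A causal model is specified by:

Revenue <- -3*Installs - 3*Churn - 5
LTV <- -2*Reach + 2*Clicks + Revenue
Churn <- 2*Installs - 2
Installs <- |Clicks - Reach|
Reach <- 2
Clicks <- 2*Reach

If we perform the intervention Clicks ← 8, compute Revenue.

do(Clicks=8) replaces the equation Clicks <- 2*Reach with the constant Clicks = 8.
Installs = |Clicks - Reach|  [with Clicks=8, Reach=2]  = 6
Churn = 2*Installs - 2  [with Installs=6]  = 10
Revenue = -3*Installs - 3*Churn - 5  [with Installs=6, Churn=10]  = -53

-53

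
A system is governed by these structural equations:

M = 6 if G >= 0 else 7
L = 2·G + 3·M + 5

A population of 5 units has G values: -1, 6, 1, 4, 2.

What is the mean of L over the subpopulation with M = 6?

29.5

E[L|M=6] averages over only the 4 units with M=6 (G = 6, 1, 4, 2): L = 35, 25, 31, 27, mean 29.5.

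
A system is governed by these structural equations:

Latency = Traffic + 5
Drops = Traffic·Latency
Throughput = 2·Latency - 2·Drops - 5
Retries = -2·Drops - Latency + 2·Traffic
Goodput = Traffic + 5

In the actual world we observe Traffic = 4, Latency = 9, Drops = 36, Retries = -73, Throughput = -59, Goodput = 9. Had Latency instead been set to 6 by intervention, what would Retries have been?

-46

Under do(Latency=6), the mechanism Latency = Traffic + 5 is discarded; Latency is fixed at 6.
Drops = Traffic·Latency  [with Traffic=4, Latency=6]  = 24
Retries = -2·Drops - Latency + 2·Traffic  [with Drops=24, Latency=6, Traffic=4]  = -46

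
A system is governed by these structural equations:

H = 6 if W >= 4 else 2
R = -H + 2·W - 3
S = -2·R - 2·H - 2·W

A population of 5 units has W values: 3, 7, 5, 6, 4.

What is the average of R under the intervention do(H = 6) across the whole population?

Under do(H=6), H's equation is replaced by H=6 for every unit. Per-unit R: -3, 5, 1, 3, -1. Mean = 1.

1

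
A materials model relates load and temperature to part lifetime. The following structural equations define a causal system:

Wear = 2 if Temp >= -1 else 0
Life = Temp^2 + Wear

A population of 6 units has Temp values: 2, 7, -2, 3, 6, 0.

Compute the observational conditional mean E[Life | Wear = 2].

Observing Wear=2 restricts to units where Wear's equation naturally yields 2: Temp ∈ {2, 7, 3, 6, 0}. In that subpopulation Life = 6, 51, 11, 38, 2, mean 21.6.

21.6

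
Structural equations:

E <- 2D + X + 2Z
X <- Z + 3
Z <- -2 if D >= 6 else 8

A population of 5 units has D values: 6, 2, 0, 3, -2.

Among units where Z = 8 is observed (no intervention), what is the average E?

Observing Z=8 restricts to units where Z's equation naturally yields 8: D ∈ {2, 0, 3, -2}. In that subpopulation E = 31, 27, 33, 23, mean 28.5.

28.5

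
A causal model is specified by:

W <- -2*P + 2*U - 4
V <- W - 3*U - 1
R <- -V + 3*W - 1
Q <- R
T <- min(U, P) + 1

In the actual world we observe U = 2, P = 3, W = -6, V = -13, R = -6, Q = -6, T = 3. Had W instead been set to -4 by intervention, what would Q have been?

The intervention breaks the incoming arrows to W: W <- -2*P + 2*U - 4 no longer applies, and W = -4.
V = W - 3*U - 1  [with W=-4, U=2]  = -11
R = -V + 3*W - 1  [with V=-11, W=-4]  = -2
Q = R  [with R=-2]  = -2

-2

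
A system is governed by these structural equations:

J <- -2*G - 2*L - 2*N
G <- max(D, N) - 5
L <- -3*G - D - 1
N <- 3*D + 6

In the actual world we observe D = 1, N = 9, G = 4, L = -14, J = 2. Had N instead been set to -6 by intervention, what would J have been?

do(N=-6) replaces the equation N <- 3*D + 6 with the constant N = -6.
G = max(D, N) - 5  [with D=1, N=-6]  = -4
L = -3*G - D - 1  [with G=-4, D=1]  = 10
J = -2*G - 2*L - 2*N  [with G=-4, L=10, N=-6]  = 0

0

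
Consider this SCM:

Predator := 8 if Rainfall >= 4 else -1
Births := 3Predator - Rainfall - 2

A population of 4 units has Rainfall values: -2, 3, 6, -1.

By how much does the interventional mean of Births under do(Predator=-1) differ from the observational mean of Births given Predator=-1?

-1.5

Under do(Predator=-1), Predator's equation is replaced by Predator=-1 for every unit. Per-unit Births: -3, -8, -11, -4. Mean = -6.5.
E[Births|Predator=-1] averages over only the 3 units with Predator=-1 (Rainfall = -2, 3, -1): Births = -3, -8, -4, mean -5.
Difference = -6.5 − (-5) = -1.5.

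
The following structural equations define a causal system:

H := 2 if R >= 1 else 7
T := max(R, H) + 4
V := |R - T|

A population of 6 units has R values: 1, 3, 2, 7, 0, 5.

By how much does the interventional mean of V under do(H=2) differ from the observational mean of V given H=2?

do(H=2) breaks H's dependence on R. With H=2 fixed, V across the units is 5, 4, 4, 4, 6, 4, mean 4.5.
Conditioning on H=2 selects the 5 unit(s) with R ∈ {1, 3, 2, 7, 5}. Their V values: 5, 4, 4, 4, 4. Mean = 4.2.
Difference = 4.5 − 4.2 = 0.3.

0.3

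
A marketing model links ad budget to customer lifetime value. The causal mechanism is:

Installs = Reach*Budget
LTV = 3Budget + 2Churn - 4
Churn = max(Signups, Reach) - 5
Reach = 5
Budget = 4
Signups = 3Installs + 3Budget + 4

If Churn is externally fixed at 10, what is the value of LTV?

The intervention breaks the incoming arrows to Churn: Churn = max(Signups, Reach) - 5 no longer applies, and Churn = 10.
LTV = 3Budget + 2Churn - 4  [with Budget=4, Churn=10]  = 28

28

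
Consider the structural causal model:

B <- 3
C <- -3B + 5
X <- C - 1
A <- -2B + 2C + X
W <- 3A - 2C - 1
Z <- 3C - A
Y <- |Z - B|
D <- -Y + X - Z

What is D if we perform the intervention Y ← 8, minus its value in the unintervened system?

-4

do(Y=8) replaces the equation Y <- |Z - B| with the constant Y = 8.
C = -3B + 5  [with B=3]  = -4
X = C - 1  [with C=-4]  = -5
A = -2B + 2C + X  [with B=3, C=-4, X=-5]  = -19
Z = 3C - A  [with C=-4, A=-19]  = 7
D = -Y + X - Z  [with Y=8, X=-5, Z=7]  = -20
Without intervention: C = -3B + 5  [with B=3]  = -4; X = C - 1  [with C=-4]  = -5; A = -2B + 2C + X  [with B=3, C=-4, X=-5]  = -19; Z = 3C - A  [with C=-4, A=-19]  = 7; Y = |Z - B|  [with Z=7, B=3]  = 4; D = -Y + X - Z  [with Y=4, X=-5, Z=7]  = -16.
Change = -20 − (-16) = -4.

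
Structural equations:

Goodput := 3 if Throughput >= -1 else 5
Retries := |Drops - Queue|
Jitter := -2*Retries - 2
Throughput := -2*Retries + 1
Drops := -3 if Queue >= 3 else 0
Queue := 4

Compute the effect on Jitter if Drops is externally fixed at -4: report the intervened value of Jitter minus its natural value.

Under do(Drops=-4), the mechanism Drops := -3 if Queue >= 3 else 0 is discarded; Drops is fixed at -4.
Retries = |Drops - Queue|  [with Drops=-4, Queue=4]  = 8
Jitter = -2*Retries - 2  [with Retries=8]  = -18
Without intervention: Drops = -3 if Queue >= 3 else 0  [with Queue=4]  = -3; Retries = |Drops - Queue|  [with Drops=-3, Queue=4]  = 7; Jitter = -2*Retries - 2  [with Retries=7]  = -16.
Change = -18 − (-16) = -2.

-2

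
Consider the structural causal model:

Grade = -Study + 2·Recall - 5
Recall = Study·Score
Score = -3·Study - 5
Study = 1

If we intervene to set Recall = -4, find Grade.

The intervention breaks the incoming arrows to Recall: Recall = Study·Score no longer applies, and Recall = -4.
Grade = -Study + 2·Recall - 5  [with Study=1, Recall=-4]  = -14

-14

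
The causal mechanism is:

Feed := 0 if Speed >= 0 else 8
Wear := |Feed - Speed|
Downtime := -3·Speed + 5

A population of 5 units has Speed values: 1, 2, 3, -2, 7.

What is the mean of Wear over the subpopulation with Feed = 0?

3.25

Observing Feed=0 restricts to units where Feed's equation naturally yields 0: Speed ∈ {1, 2, 3, 7}. In that subpopulation Wear = 1, 2, 3, 7, mean 3.25.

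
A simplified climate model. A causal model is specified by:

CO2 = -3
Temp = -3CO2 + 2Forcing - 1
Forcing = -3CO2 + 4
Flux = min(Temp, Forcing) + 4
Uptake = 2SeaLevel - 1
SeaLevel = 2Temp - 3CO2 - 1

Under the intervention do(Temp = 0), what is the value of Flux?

4

do(Temp=0) replaces the equation Temp = -3CO2 + 2Forcing - 1 with the constant Temp = 0.
Forcing = -3CO2 + 4  [with CO2=-3]  = 13
Flux = min(Temp, Forcing) + 4  [with Temp=0, Forcing=13]  = 4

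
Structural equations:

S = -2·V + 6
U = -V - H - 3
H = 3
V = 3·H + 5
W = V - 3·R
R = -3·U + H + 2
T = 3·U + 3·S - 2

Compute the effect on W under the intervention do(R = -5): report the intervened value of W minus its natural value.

Intervening sets R = -5 and removes its equation (R = -3·U + H + 2).
V = 3·H + 5  [with H=3]  = 14
W = V - 3·R  [with V=14, R=-5]  = 29
Without intervention: V = 3·H + 5  [with H=3]  = 14; U = -V - H - 3  [with V=14, H=3]  = -20; R = -3·U + H + 2  [with U=-20, H=3]  = 65; W = V - 3·R  [with V=14, R=65]  = -181.
Change = 29 − (-181) = 210.

210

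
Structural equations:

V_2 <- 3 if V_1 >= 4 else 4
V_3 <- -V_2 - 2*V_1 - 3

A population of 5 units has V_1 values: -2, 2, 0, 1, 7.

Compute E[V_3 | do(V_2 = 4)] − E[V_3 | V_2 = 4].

-2.7

Under do(V_2=4), V_2's equation is replaced by V_2=4 for every unit. Per-unit V_3: -3, -11, -7, -9, -21. Mean = -10.2.
Conditioning on V_2=4 selects the 4 unit(s) with V_1 ∈ {-2, 2, 0, 1}. Their V_3 values: -3, -11, -7, -9. Mean = -7.5.
Difference = -10.2 − (-7.5) = -2.7.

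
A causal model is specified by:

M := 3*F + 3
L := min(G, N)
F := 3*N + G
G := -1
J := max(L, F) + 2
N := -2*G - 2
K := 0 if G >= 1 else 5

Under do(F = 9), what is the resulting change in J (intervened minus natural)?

The intervention breaks the incoming arrows to F: F := 3*N + G no longer applies, and F = 9.
N = -2*G - 2  [with G=-1]  = 0
L = min(G, N)  [with G=-1, N=0]  = -1
J = max(L, F) + 2  [with L=-1, F=9]  = 11
Without intervention: N = -2*G - 2  [with G=-1]  = 0; F = 3*N + G  [with N=0, G=-1]  = -1; L = min(G, N)  [with G=-1, N=0]  = -1; J = max(L, F) + 2  [with L=-1, F=-1]  = 1.
Change = 11 − 1 = 10.

10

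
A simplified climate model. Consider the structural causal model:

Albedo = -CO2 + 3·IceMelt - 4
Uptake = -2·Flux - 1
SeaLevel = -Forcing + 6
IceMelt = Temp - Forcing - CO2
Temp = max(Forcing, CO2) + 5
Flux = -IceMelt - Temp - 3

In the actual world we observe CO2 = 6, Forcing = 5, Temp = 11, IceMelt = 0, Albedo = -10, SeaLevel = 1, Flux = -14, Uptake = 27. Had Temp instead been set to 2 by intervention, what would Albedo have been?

-37

do(Temp=2) replaces the equation Temp = max(Forcing, CO2) + 5 with the constant Temp = 2.
IceMelt = Temp - Forcing - CO2  [with Temp=2, Forcing=5, CO2=6]  = -9
Albedo = -CO2 + 3·IceMelt - 4  [with CO2=6, IceMelt=-9]  = -37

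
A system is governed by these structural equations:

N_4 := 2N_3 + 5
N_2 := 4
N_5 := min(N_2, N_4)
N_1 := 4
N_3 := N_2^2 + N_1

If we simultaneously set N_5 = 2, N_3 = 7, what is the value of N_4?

Under do(N_5 = 2, N_3 = 7), each intervened variable's structural equation is replaced by its fixed value.
N_4 = 2N_3 + 5  [with N_3=7]  = 19

19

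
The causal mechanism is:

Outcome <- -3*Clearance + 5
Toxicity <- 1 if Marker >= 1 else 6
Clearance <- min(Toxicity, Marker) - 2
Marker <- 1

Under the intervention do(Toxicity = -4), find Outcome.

Under do(Toxicity=-4), the mechanism Toxicity <- 1 if Marker >= 1 else 6 is discarded; Toxicity is fixed at -4.
Clearance = min(Toxicity, Marker) - 2  [with Toxicity=-4, Marker=1]  = -6
Outcome = -3*Clearance + 5  [with Clearance=-6]  = 23

23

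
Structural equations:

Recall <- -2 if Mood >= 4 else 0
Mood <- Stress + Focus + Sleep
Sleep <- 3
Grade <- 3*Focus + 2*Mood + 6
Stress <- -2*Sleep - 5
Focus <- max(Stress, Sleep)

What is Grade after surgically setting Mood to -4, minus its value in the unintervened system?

Under do(Mood=-4), the mechanism Mood <- Stress + Focus + Sleep is discarded; Mood is fixed at -4.
Stress = -2*Sleep - 5  [with Sleep=3]  = -11
Focus = max(Stress, Sleep)  [with Stress=-11, Sleep=3]  = 3
Grade = 3*Focus + 2*Mood + 6  [with Focus=3, Mood=-4]  = 7
Without intervention: Stress = -2*Sleep - 5  [with Sleep=3]  = -11; Focus = max(Stress, Sleep)  [with Stress=-11, Sleep=3]  = 3; Mood = Stress + Focus + Sleep  [with Stress=-11, Focus=3, Sleep=3]  = -5; Grade = 3*Focus + 2*Mood + 6  [with Focus=3, Mood=-5]  = 5.
Change = 7 − 5 = 2.

2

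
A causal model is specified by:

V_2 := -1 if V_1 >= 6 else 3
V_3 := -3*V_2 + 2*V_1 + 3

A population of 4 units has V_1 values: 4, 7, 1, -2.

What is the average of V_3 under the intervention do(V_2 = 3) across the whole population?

-1

Every unit gets V_2=3 under the intervention. V_3 values become 2, 8, -4, -10; E[V_3|do(V_2=3)] = -1.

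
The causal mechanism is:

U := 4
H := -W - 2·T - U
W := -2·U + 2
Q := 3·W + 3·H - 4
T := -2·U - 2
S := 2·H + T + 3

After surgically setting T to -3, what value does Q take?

2

Under do(T=-3), the mechanism T := -2·U - 2 is discarded; T is fixed at -3.
W = -2·U + 2  [with U=4]  = -6
H = -W - 2·T - U  [with W=-6, T=-3, U=4]  = 8
Q = 3·W + 3·H - 4  [with W=-6, H=8]  = 2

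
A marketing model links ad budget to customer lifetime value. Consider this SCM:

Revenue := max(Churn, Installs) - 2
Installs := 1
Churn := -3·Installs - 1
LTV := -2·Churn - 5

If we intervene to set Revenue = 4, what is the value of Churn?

Under do(Revenue=4), the mechanism Revenue := max(Churn, Installs) - 2 is discarded; Revenue is fixed at 4.
Since Churn is not a descendant of the intervened variable, it is unaffected.
Churn = -3·Installs - 1  [with Installs=1]  = -4

-4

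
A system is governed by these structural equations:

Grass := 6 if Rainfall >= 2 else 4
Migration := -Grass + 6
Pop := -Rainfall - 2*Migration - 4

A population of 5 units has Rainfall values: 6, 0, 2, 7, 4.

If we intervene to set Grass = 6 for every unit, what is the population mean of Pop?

Under do(Grass=6), Grass's equation is replaced by Grass=6 for every unit. Per-unit Pop: -10, -4, -6, -11, -8. Mean = -7.8.

-7.8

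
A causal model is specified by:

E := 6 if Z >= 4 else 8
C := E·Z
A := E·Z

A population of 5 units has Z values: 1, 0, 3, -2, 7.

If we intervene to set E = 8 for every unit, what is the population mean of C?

Every unit gets E=8 under the intervention. C values become 8, 0, 24, -16, 56; E[C|do(E=8)] = 14.4.

14.4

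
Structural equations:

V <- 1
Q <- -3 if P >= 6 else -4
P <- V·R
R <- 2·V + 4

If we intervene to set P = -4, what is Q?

-4

The intervention breaks the incoming arrows to P: P <- V·R no longer applies, and P = -4.
Q = -3 if P >= 6 else -4  [with P=-4]  = -4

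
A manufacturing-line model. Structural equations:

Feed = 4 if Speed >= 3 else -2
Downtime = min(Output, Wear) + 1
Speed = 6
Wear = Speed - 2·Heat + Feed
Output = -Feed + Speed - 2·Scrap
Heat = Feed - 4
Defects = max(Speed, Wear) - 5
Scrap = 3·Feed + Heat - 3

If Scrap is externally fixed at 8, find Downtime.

Intervening sets Scrap = 8 and removes its equation (Scrap = 3·Feed + Heat - 3).
Feed = 4 if Speed >= 3 else -2  [with Speed=6]  = 4
Heat = Feed - 4  [with Feed=4]  = 0
Wear = Speed - 2·Heat + Feed  [with Speed=6, Heat=0, Feed=4]  = 10
Output = -Feed + Speed - 2·Scrap  [with Feed=4, Speed=6, Scrap=8]  = -14
Downtime = min(Output, Wear) + 1  [with Output=-14, Wear=10]  = -13

-13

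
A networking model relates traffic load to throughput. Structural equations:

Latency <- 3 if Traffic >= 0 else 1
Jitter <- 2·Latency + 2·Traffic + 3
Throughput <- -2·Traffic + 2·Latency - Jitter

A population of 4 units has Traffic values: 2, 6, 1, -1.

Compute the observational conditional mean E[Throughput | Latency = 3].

-15

Observing Latency=3 restricts to units where Latency's equation naturally yields 3: Traffic ∈ {2, 6, 1}. In that subpopulation Throughput = -11, -27, -7, mean -15.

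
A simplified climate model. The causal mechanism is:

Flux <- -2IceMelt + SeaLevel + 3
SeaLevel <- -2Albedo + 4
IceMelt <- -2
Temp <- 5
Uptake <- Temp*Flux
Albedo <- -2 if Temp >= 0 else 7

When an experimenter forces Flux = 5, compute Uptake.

The intervention breaks the incoming arrows to Flux: Flux <- -2IceMelt + SeaLevel + 3 no longer applies, and Flux = 5.
Uptake = Temp*Flux  [with Temp=5, Flux=5]  = 25

25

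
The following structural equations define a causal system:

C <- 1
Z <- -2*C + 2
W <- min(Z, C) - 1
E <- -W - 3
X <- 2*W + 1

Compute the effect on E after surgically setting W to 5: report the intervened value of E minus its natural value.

The intervention breaks the incoming arrows to W: W <- min(Z, C) - 1 no longer applies, and W = 5.
E = -W - 3  [with W=5]  = -8
Without intervention: Z = -2*C + 2  [with C=1]  = 0; W = min(Z, C) - 1  [with Z=0, C=1]  = -1; E = -W - 3  [with W=-1]  = -2.
Change = -8 − (-2) = -6.

-6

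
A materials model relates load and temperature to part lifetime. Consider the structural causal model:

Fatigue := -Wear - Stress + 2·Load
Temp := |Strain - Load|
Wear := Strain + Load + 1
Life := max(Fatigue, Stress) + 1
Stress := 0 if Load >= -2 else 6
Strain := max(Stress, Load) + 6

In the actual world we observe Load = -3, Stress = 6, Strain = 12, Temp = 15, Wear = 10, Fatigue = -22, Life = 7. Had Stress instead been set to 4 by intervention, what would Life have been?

5

Under do(Stress=4), the mechanism Stress := 0 if Load >= -2 else 6 is discarded; Stress is fixed at 4.
Strain = max(Stress, Load) + 6  [with Stress=4, Load=-3]  = 10
Wear = Strain + Load + 1  [with Strain=10, Load=-3]  = 8
Fatigue = -Wear - Stress + 2·Load  [with Wear=8, Stress=4, Load=-3]  = -18
Life = max(Fatigue, Stress) + 1  [with Fatigue=-18, Stress=4]  = 5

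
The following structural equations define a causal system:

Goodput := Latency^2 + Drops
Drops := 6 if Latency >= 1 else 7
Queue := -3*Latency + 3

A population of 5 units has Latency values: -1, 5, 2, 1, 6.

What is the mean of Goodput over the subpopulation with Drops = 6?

22.5

Observing Drops=6 restricts to units where Drops's equation naturally yields 6: Latency ∈ {5, 2, 1, 6}. In that subpopulation Goodput = 31, 10, 7, 42, mean 22.5.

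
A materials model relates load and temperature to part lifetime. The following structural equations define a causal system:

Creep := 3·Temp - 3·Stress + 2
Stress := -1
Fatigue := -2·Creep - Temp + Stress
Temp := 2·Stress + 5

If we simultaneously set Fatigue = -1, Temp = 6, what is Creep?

Setting Fatigue = -1, Temp = 6 by intervention discards those variables' equations.
Creep = 3·Temp - 3·Stress + 2  [with Temp=6, Stress=-1]  = 23

23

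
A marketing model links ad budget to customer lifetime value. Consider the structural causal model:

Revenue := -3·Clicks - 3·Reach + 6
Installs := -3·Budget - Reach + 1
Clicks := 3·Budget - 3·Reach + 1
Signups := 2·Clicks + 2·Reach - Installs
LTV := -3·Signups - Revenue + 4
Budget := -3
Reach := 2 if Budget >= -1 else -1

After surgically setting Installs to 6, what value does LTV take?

34

The intervention breaks the incoming arrows to Installs: Installs := -3·Budget - Reach + 1 no longer applies, and Installs = 6.
Reach = 2 if Budget >= -1 else -1  [with Budget=-3]  = -1
Clicks = 3·Budget - 3·Reach + 1  [with Budget=-3, Reach=-1]  = -5
Signups = 2·Clicks + 2·Reach - Installs  [with Clicks=-5, Reach=-1, Installs=6]  = -18
Revenue = -3·Clicks - 3·Reach + 6  [with Clicks=-5, Reach=-1]  = 24
LTV = -3·Signups - Revenue + 4  [with Signups=-18, Revenue=24]  = 34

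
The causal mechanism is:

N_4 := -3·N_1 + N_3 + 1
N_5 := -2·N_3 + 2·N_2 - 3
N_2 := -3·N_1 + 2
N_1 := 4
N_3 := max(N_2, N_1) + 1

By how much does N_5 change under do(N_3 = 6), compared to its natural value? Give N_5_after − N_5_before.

do(N_3=6) replaces the equation N_3 := max(N_2, N_1) + 1 with the constant N_3 = 6.
N_2 = -3·N_1 + 2  [with N_1=4]  = -10
N_5 = -2·N_3 + 2·N_2 - 3  [with N_3=6, N_2=-10]  = -35
Without intervention: N_2 = -3·N_1 + 2  [with N_1=4]  = -10; N_3 = max(N_2, N_1) + 1  [with N_2=-10, N_1=4]  = 5; N_5 = -2·N_3 + 2·N_2 - 3  [with N_3=5, N_2=-10]  = -33.
Change = -35 − (-33) = -2.

-2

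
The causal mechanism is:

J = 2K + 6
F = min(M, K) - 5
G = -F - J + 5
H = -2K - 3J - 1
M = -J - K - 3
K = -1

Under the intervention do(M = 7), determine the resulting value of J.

4

The intervention breaks the incoming arrows to M: M = -J - K - 3 no longer applies, and M = 7.
Since J is not a descendant of the intervened variable, it is unaffected.
J = 2K + 6  [with K=-1]  = 4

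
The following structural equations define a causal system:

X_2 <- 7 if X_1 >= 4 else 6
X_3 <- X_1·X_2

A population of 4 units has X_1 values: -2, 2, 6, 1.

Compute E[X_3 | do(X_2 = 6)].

10.5

Every unit gets X_2=6 under the intervention. X_3 values become -12, 12, 36, 6; E[X_3|do(X_2=6)] = 10.5.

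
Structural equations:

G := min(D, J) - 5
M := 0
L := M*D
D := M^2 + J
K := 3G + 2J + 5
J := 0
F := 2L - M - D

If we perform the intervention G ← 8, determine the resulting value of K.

29

Intervening sets G = 8 and removes its equation (G := min(D, J) - 5).
K = 3G + 2J + 5  [with G=8, J=0]  = 29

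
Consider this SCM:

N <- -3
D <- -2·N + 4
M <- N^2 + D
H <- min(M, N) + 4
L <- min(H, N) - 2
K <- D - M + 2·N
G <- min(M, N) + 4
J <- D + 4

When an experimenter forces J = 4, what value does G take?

Intervening sets J = 4 and removes its equation (J <- D + 4).
Since G is not a descendant of the intervened variable, it is unaffected.
D = -2·N + 4  [with N=-3]  = 10
M = N^2 + D  [with N=-3, D=10]  = 19
G = min(M, N) + 4  [with M=19, N=-3]  = 1

1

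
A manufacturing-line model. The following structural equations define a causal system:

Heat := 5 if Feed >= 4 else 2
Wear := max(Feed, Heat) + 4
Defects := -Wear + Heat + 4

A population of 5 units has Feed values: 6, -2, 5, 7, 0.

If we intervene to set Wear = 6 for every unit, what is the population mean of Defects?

1.8

do(Wear=6) breaks Wear's dependence on Feed. With Wear=6 fixed, Defects across the units is 3, 0, 3, 3, 0, mean 1.8.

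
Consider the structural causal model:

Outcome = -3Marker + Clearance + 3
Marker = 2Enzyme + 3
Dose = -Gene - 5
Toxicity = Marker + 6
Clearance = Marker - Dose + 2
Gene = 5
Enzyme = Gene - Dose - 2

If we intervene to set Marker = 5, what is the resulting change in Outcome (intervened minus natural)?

The intervention breaks the incoming arrows to Marker: Marker = 2Enzyme + 3 no longer applies, and Marker = 5.
Dose = -Gene - 5  [with Gene=5]  = -10
Clearance = Marker - Dose + 2  [with Marker=5, Dose=-10]  = 17
Outcome = -3Marker + Clearance + 3  [with Marker=5, Clearance=17]  = 5
Without intervention: Dose = -Gene - 5  [with Gene=5]  = -10; Enzyme = Gene - Dose - 2  [with Gene=5, Dose=-10]  = 13; Marker = 2Enzyme + 3  [with Enzyme=13]  = 29; Clearance = Marker - Dose + 2  [with Marker=29, Dose=-10]  = 41; Outcome = -3Marker + Clearance + 3  [with Marker=29, Clearance=41]  = -43.
Change = 5 − (-43) = 48.

48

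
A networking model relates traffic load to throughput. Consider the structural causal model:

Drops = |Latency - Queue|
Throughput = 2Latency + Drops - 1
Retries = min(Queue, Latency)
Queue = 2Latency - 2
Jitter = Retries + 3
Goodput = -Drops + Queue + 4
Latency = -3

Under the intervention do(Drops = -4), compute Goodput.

The intervention breaks the incoming arrows to Drops: Drops = |Latency - Queue| no longer applies, and Drops = -4.
Queue = 2Latency - 2  [with Latency=-3]  = -8
Goodput = -Drops + Queue + 4  [with Drops=-4, Queue=-8]  = 0

0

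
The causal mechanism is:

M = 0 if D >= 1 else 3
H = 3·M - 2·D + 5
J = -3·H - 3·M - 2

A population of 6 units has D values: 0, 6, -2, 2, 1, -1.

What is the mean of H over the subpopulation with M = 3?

Conditioning on M=3 selects the 3 unit(s) with D ∈ {0, -2, -1}. Their H values: 14, 18, 16. Mean = 16.

16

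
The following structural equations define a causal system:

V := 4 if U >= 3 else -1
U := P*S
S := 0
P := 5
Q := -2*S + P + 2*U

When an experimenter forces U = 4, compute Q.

do(U=4) replaces the equation U := P*S with the constant U = 4.
Q = -2*S + P + 2*U  [with S=0, P=5, U=4]  = 13

13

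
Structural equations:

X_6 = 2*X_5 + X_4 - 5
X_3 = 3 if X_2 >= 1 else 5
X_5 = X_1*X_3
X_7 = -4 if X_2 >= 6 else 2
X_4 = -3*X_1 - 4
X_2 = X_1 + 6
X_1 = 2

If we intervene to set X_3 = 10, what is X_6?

25

The intervention breaks the incoming arrows to X_3: X_3 = 3 if X_2 >= 1 else 5 no longer applies, and X_3 = 10.
X_4 = -3*X_1 - 4  [with X_1=2]  = -10
X_5 = X_1*X_3  [with X_1=2, X_3=10]  = 20
X_6 = 2*X_5 + X_4 - 5  [with X_5=20, X_4=-10]  = 25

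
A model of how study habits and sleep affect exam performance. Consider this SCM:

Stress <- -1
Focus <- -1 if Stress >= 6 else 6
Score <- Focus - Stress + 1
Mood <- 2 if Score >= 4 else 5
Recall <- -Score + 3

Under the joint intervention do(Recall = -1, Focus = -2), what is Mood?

5

Setting Recall = -1, Focus = -2 by intervention discards those variables' equations.
Score = Focus - Stress + 1  [with Focus=-2, Stress=-1]  = 0
Mood = 2 if Score >= 4 else 5  [with Score=0]  = 5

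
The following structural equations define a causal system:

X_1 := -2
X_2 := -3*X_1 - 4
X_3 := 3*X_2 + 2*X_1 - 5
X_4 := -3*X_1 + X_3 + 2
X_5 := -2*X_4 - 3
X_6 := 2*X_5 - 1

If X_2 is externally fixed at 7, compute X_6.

Under do(X_2=7), the mechanism X_2 := -3*X_1 - 4 is discarded; X_2 is fixed at 7.
X_3 = 3*X_2 + 2*X_1 - 5  [with X_2=7, X_1=-2]  = 12
X_4 = -3*X_1 + X_3 + 2  [with X_1=-2, X_3=12]  = 20
X_5 = -2*X_4 - 3  [with X_4=20]  = -43
X_6 = 2*X_5 - 1  [with X_5=-43]  = -87

-87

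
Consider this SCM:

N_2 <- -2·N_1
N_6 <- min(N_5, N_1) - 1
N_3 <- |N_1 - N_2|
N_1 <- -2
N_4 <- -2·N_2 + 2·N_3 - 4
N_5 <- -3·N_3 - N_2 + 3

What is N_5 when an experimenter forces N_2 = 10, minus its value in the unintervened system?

do(N_2=10) replaces the equation N_2 <- -2·N_1 with the constant N_2 = 10.
N_3 = |N_1 - N_2|  [with N_1=-2, N_2=10]  = 12
N_5 = -3·N_3 - N_2 + 3  [with N_3=12, N_2=10]  = -43
Without intervention: N_2 = -2·N_1  [with N_1=-2]  = 4; N_3 = |N_1 - N_2|  [with N_1=-2, N_2=4]  = 6; N_5 = -3·N_3 - N_2 + 3  [with N_3=6, N_2=4]  = -19.
Change = -43 − (-19) = -24.

-24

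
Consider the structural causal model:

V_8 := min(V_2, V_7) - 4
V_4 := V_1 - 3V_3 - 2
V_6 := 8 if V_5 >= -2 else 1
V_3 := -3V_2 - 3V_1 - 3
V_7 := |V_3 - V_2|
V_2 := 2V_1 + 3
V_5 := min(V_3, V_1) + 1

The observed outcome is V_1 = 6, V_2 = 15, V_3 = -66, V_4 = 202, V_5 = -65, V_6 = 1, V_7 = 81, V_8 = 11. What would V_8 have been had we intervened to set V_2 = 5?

1

do(V_2=5) replaces the equation V_2 := 2V_1 + 3 with the constant V_2 = 5.
V_3 = -3V_2 - 3V_1 - 3  [with V_2=5, V_1=6]  = -36
V_7 = |V_3 - V_2|  [with V_3=-36, V_2=5]  = 41
V_8 = min(V_2, V_7) - 4  [with V_2=5, V_7=41]  = 1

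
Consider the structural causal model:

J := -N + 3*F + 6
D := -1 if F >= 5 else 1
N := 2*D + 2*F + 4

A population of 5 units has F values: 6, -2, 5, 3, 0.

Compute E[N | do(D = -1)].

6.8

The intervention sets D=-1 in all 5 units regardless of F. Recomputing N per unit gives 14, -2, 12, 8, 2; average 6.8.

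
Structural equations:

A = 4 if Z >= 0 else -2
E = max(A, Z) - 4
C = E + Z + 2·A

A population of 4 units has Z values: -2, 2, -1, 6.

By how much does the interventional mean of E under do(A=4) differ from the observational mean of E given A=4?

-0.5

Under do(A=4), A's equation is replaced by A=4 for every unit. Per-unit E: 0, 0, 0, 2. Mean = 0.5.
Conditioning on A=4 selects the 2 unit(s) with Z ∈ {2, 6}. Their E values: 0, 2. Mean = 1.
Difference = 0.5 − 1 = -0.5.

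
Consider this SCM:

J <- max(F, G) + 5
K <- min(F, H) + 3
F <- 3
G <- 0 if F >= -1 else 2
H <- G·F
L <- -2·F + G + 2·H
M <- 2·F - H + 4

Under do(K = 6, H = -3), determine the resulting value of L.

Under do(K = 6, H = -3), each intervened variable's structural equation is replaced by its fixed value.
G = 0 if F >= -1 else 2  [with F=3]  = 0
L = -2·F + G + 2·H  [with F=3, G=0, H=-3]  = -12

-12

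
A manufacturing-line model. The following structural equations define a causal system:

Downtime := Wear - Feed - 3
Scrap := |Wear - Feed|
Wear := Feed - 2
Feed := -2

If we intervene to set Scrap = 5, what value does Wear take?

-4

Under do(Scrap=5), the mechanism Scrap := |Wear - Feed| is discarded; Scrap is fixed at 5.
Since Wear is not a descendant of the intervened variable, it is unaffected.
Wear = Feed - 2  [with Feed=-2]  = -4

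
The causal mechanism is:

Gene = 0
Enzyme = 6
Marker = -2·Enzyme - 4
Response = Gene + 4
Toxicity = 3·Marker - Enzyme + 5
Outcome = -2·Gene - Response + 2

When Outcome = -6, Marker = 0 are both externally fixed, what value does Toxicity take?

-1

Under do(Outcome = -6, Marker = 0), each intervened variable's structural equation is replaced by its fixed value.
Toxicity = 3·Marker - Enzyme + 5  [with Marker=0, Enzyme=6]  = -1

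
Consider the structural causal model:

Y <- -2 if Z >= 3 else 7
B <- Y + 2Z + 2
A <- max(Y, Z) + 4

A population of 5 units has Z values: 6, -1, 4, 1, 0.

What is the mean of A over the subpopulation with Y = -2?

E[A|Y=-2] averages over only the 2 units with Y=-2 (Z = 6, 4): A = 10, 8, mean 9.

9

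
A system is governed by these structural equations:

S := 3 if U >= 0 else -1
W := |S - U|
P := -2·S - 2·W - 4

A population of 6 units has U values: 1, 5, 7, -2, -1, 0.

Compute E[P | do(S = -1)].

Under do(S=-1), S's equation is replaced by S=-1 for every unit. Per-unit P: -6, -14, -18, -4, -2, -4. Mean = -8.

-8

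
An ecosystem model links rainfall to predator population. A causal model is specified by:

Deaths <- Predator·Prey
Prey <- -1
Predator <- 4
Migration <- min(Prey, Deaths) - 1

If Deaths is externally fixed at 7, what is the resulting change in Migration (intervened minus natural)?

3

The intervention breaks the incoming arrows to Deaths: Deaths <- Predator·Prey no longer applies, and Deaths = 7.
Migration = min(Prey, Deaths) - 1  [with Prey=-1, Deaths=7]  = -2
Without intervention: Deaths = Predator·Prey  [with Predator=4, Prey=-1]  = -4; Migration = min(Prey, Deaths) - 1  [with Prey=-1, Deaths=-4]  = -5.
Change = -2 − (-5) = 3.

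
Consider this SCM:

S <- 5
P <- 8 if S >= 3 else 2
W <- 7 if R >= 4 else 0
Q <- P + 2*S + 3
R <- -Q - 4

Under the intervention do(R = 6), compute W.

Intervening sets R = 6 and removes its equation (R <- -Q - 4).
W = 7 if R >= 4 else 0  [with R=6]  = 7

7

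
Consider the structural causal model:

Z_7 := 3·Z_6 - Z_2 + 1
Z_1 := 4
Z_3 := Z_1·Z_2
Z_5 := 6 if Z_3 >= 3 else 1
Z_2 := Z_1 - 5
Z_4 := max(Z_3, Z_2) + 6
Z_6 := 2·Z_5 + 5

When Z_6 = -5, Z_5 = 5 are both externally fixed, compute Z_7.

-13

Setting Z_6 = -5, Z_5 = 5 by intervention discards those variables' equations.
Z_2 = Z_1 - 5  [with Z_1=4]  = -1
Z_7 = 3·Z_6 - Z_2 + 1  [with Z_6=-5, Z_2=-1]  = -13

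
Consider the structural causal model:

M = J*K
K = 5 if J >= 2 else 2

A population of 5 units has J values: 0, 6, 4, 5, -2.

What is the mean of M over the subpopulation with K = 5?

25

Conditioning on K=5 selects the 3 unit(s) with J ∈ {6, 4, 5}. Their M values: 30, 20, 25. Mean = 25.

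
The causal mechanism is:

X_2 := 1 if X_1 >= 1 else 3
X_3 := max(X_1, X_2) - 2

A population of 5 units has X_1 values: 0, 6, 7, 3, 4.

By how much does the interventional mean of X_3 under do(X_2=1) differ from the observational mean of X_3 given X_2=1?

-0.8

Under do(X_2=1), X_2's equation is replaced by X_2=1 for every unit. Per-unit X_3: -1, 4, 5, 1, 2. Mean = 2.2.
E[X_3|X_2=1] averages over only the 4 units with X_2=1 (X_1 = 6, 7, 3, 4): X_3 = 4, 5, 1, 2, mean 3.
Difference = 2.2 − 3 = -0.8.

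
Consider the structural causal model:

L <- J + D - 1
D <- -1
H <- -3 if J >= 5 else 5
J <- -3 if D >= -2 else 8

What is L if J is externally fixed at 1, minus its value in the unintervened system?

4

The intervention breaks the incoming arrows to J: J <- -3 if D >= -2 else 8 no longer applies, and J = 1.
L = J + D - 1  [with J=1, D=-1]  = -1
Without intervention: J = -3 if D >= -2 else 8  [with D=-1]  = -3; L = J + D - 1  [with J=-3, D=-1]  = -5.
Change = -1 − (-5) = 4.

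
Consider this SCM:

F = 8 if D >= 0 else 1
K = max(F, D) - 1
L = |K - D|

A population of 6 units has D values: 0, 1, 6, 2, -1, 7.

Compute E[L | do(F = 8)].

do(F=8) breaks F's dependence on D. With F=8 fixed, L across the units is 7, 6, 1, 5, 8, 0, mean 4.5.

4.5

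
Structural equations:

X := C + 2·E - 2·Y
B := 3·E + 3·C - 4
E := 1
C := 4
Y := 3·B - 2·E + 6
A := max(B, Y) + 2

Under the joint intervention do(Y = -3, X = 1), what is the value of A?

13

Setting Y = -3, X = 1 by intervention discards those variables' equations.
B = 3·E + 3·C - 4  [with E=1, C=4]  = 11
A = max(B, Y) + 2  [with B=11, Y=-3]  = 13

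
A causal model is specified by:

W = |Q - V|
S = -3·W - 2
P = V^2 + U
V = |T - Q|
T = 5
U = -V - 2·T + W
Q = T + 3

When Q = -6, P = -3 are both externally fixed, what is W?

The joint intervention fixes Q = -6, P = -3, removing each variable's own equation.
V = |T - Q|  [with T=5, Q=-6]  = 11
W = |Q - V|  [with Q=-6, V=11]  = 17

17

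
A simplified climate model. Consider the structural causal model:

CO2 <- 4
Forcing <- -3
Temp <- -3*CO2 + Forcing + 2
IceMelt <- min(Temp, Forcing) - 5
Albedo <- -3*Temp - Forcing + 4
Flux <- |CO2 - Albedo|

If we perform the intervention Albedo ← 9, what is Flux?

5

The intervention breaks the incoming arrows to Albedo: Albedo <- -3*Temp - Forcing + 4 no longer applies, and Albedo = 9.
Flux = |CO2 - Albedo|  [with CO2=4, Albedo=9]  = 5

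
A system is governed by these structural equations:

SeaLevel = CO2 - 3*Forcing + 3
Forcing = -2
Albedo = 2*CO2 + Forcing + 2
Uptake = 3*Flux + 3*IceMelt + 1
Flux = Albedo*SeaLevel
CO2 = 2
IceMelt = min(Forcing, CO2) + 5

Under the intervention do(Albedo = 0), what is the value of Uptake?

The intervention breaks the incoming arrows to Albedo: Albedo = 2*CO2 + Forcing + 2 no longer applies, and Albedo = 0.
IceMelt = min(Forcing, CO2) + 5  [with Forcing=-2, CO2=2]  = 3
SeaLevel = CO2 - 3*Forcing + 3  [with CO2=2, Forcing=-2]  = 11
Flux = Albedo*SeaLevel  [with Albedo=0, SeaLevel=11]  = 0
Uptake = 3*Flux + 3*IceMelt + 1  [with Flux=0, IceMelt=3]  = 10

10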